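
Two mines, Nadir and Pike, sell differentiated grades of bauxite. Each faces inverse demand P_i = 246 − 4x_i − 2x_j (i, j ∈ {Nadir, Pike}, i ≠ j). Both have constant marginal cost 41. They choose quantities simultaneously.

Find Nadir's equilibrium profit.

1681

Mine Nadir's profit: π = x_{Nadir}(246 − 4x_{Nadir} − 2x_{Pike}) − 41x_{Nadir}.
∂π/∂x_{Nadir} = 205 − 8x_{Nadir} − 2x_{Pike} = 0 ⇒ x_{Nadir} = 25.625 − 0.25x_{Pike}.
By symmetry x_{Pike} = x_{Nadir}; substituting into the reaction function, 1.25x_{Nadir} = 25.625 and x_{Nadir} = 20.5.
P_{Nadir} = 246 − 4·20.5 − 2·20.5 = 123.
Profit = (123 − 41)·20.5 = 1681.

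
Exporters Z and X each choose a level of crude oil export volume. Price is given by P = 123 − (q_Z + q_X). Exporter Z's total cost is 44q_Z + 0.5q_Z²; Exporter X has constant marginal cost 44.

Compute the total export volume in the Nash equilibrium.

Exporter Z's profit: π = q_Z(123 − (q_Z + q_X)) − 44q_Z − 0.5q_Z².
∂π/∂q_Z = 79 − 3q_Z − q_X = 0, so q_Z = 79/3 − (1/3)q_X.
For X: ∂π/∂q_X = 79 − 2q_X − q_Z = 0 ⇒ q_X = 39.5 − 0.5q_Z.
Substituting the second reaction function into the first: q_Z = 79/3 − (1/3)(39.5 − 0.5q_Z), which gives (5/6)q_Z = 79/6 ⇒ q_Z = 15.8.
Then q_X = 39.5 − 0.5·15.8 = 31.6.
Total export volume: 15.8 + 31.6 = 47.4.

47.4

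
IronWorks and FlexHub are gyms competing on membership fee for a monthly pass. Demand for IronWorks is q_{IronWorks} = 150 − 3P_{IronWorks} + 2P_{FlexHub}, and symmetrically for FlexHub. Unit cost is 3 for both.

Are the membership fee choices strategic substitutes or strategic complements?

strategic complements

IronWorks's profit: π = (P_{IronWorks} − 3)(150 − 3P_{IronWorks} + 2P_{FlexHub}).
∂π/∂P_{IronWorks} = 159 − 6P_{IronWorks} + 2P_{FlexHub} = 0 ⇒ P_{IronWorks} = 26.5 + (1/3)P_{FlexHub}.
The best-response slope dP_{IronWorks}/dP_{FlexHub} = 1/3 > 0: the reaction function is upward-sloping, so the choices are strategic complements.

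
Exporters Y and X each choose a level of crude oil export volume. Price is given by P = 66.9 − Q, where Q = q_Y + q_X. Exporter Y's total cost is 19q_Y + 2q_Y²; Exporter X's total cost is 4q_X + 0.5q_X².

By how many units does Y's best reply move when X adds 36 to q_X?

Exporter Y's profit: π = q_Y(66.9 − (q_Y + q_X)) − 19q_Y − 2q_Y².
∂π/∂q_Y = 47.9 − 6q_Y − q_X = 0, so q_Y = 479/60 − (1/6)q_X.
The reaction-function slope is −1/6, so a 36-unit rise in q_X moves q_Y by −1/6 × 36 = −6. Y's best response falls — the actions are strategic substitutes.

-6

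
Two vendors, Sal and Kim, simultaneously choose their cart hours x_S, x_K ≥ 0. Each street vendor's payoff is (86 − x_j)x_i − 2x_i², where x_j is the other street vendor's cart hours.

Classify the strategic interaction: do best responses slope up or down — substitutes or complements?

Sal's payoff is (86 − x_K)x_S − 2x_S².
∂π/∂x_S = 86 − x_K − 4x_S = 0, so x_S = 21.5 − 0.25x_K.
The best-response slope dx_S/dx_K = −0.25 < 0: the reaction function is downward-sloping, so the choices are strategic substitutes.

strategic substitutes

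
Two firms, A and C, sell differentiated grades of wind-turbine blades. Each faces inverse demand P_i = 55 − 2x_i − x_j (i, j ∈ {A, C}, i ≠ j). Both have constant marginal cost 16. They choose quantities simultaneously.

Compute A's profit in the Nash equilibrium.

121.68

Firm A's profit: π = x_A(55 − 2x_A − x_C) − 16x_A.
∂π/∂x_A = 39 − 4x_A − x_C = 0 ⇒ x_A = 9.75 − 0.25x_C.
Setting x_A = x_C in the reaction function: x_A = 9.75 − 0.25x_A, so x_A = 9.75 / 1.25 = 7.8.
P_A = 55 − 2·7.8 − 7.8 = 31.6.
Profit = (31.6 − 16)·7.8 = 121.68.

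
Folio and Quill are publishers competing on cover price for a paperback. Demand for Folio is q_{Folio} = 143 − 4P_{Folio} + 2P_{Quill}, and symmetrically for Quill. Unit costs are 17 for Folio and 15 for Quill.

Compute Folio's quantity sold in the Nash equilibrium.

71.6

Folio's profit: π = (P_{Folio} − 17)(143 − 4P_{Folio} + 2P_{Quill}).
∂π/∂P_{Folio} = 211 − 8P_{Folio} + 2P_{Quill} = 0 ⇒ P_{Folio} = 26.375 + 0.25P_{Quill}.
Similarly P_{Quill} = 25.375 + 0.25P_{Folio}.
Plugging P_{Quill} into Folio's best response: P_{Folio} = 26.375 + 0.25(25.375 + 0.25P_{Folio}) ⇒ 0.9375P_{Folio} = 1047/32, so P_{Folio} = 34.9.
Then P_{Quill} = 25.375 + 0.25·34.9 = 34.1.
q_{Folio} = 143 − 4·34.9 + 2·34.1 = 71.6.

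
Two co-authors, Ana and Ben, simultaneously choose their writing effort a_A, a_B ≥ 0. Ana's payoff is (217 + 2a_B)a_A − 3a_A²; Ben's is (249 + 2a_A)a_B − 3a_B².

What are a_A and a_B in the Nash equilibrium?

56.25, 60.25

Expanding Ana's payoff: 217a_A + 2a_Ba_A − 3a_A².
∂π/∂a_A = 217 + 2a_B − 6a_A = 0, so a_A = 217/6 + (1/3)a_B.
Likewise for Ben: a_B = 41.5 + (1/3)a_A.
Solving the two reaction functions simultaneously: (1 − (1/3)(1/3))a_A = 217/6 + (1/3)·41.5, so (8/9)a_A = 50 and a_A = 56.25.
Then a_B = 41.5 + (1/3)·56.25 = 60.25.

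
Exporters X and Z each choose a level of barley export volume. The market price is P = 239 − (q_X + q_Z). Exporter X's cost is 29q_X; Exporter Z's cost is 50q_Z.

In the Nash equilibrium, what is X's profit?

5929

Exporter X's profit: π = q_X(239 − (q_X + q_Z)) − 29q_X.
∂π/∂q_X = 210 − 2q_X − q_Z = 0, so q_X = 105 − 0.5q_Z.
By the same steps for Z: q_Z = 94.5 − 0.5q_X.
Plugging q_Z into X's best response: q_X = 105 − 0.5(94.5 − 0.5q_X) ⇒ 0.75q_X = 57.75, so q_X = 77.
Then q_Z = 94.5 − 0.5·77 = 56.
Price P = 239 − 133 = 106.
X's profit: (106 − 29)·77 = 5929.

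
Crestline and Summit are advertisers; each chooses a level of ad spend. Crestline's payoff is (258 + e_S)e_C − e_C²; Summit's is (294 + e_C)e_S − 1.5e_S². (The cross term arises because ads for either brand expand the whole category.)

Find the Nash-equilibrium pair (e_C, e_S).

213.6, 169.2

Expanding Crestline's payoff: 258e_C + e_Se_C − e_C².
∂π/∂e_C = 258 + e_S − 2e_C = 0, so e_C = 129 + 0.5e_S.
Likewise for Summit: e_S = 98 + (1/3)e_C.
Plugging e_S into Crestline's best response: e_C = 129 + 0.5(98 + (1/3)e_C) ⇒ (5/6)e_C = 178, so e_C = 213.6.
Then e_S = 98 + (1/3)·213.6 = 169.2.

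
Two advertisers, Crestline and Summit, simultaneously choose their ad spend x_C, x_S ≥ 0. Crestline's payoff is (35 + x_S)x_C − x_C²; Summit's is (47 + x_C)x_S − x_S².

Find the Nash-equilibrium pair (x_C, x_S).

39, 43

Expanding Crestline's payoff: 35x_C + x_Sx_C − x_C².
∂π/∂x_C = 35 + x_S − 2x_C = 0, so x_C = 17.5 + 0.5x_S.
Likewise for Summit: x_S = 23.5 + 0.5x_C.
Solving the two reaction functions simultaneously: (1 − (0.5)(0.5))x_C = 17.5 + 0.5·23.5, so 0.75x_C = 29.25 and x_C = 39.
Then x_S = 23.5 + 0.5·39 = 43.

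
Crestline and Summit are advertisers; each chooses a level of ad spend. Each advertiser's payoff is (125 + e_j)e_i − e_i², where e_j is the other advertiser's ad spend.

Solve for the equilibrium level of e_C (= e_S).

125

Crestline's payoff is (125 + e_S)e_C − e_C².
∂π/∂e_C = 125 + e_S − 2e_C = 0, so e_C = 62.5 + 0.5e_S.
Setting e_C = e_S in the reaction function: e_C = 62.5 + 0.5e_C, so e_C = 62.5 / 0.5 = 125.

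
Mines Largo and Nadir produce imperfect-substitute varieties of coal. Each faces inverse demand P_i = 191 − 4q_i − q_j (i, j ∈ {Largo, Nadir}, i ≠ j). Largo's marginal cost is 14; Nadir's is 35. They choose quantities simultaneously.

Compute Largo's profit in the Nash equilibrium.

Mine Largo's profit: π = q_{Largo}(191 − 4q_{Largo} − q_{Nadir}) − 14q_{Largo}.
∂π/∂q_{Largo} = 177 − 8q_{Largo} − q_{Nadir} = 0 ⇒ q_{Largo} = 22.125 − 0.125q_{Nadir}.
Similarly q_{Nadir} = 19.5 − 0.125q_{Largo}.
Plugging q_{Nadir} into Largo's best response: q_{Largo} = 22.125 − 0.125(19.5 − 0.125q_{Largo}) ⇒ (63/64)q_{Largo} = 19.6875, so q_{Largo} = 20.
Then q_{Nadir} = 19.5 − 0.125·20 = 17.
P_{Largo} = 191 − 4·20 − 17 = 94.
Profit = (94 − 14)·20 = 1600.

1600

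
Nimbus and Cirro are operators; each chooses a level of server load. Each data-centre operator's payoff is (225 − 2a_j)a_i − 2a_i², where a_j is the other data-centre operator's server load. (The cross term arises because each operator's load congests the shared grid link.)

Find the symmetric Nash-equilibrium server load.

37.5

Nimbus's payoff is (225 − 2a_C)a_N − 2a_N².
∂π/∂a_N = 225 − 2a_C − 4a_N = 0, so a_N = 56.25 − 0.5a_C.
The game is symmetric, so in equilibrium a_C = a_N: the reaction function gives 1.5a_N = 56.25, hence a_N = 37.5.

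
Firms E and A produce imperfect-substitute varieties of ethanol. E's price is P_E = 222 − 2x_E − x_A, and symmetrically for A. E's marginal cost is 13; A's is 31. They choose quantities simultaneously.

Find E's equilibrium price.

Firm E's profit: π = x_E(222 − 2x_E − x_A) − 13x_E.
∂π/∂x_E = 209 − 4x_E − x_A = 0 ⇒ x_E = 52.25 − 0.25x_A.
Similarly x_A = 47.75 − 0.25x_E.
Substituting the second reaction function into the first: x_E = 52.25 − 0.25(47.75 − 0.25x_E), which gives 0.9375x_E = 40.3125 ⇒ x_E = 43.
Then x_A = 47.75 − 0.25·43 = 37.
P_E = 222 − 2·43 − 37 = 99.

99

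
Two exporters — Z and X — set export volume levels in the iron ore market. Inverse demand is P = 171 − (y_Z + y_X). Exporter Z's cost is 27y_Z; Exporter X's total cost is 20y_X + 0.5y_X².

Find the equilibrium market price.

Exporter Z's profit: π = y_Z(171 − (y_Z + y_X)) − 27y_Z.
∂π/∂y_Z = 144 − 2y_Z − y_X = 0, so y_Z = 72 − 0.5y_X.
For X: ∂π/∂y_X = 151 − 3y_X − y_Z = 0 ⇒ y_X = 151/3 − (1/3)y_Z.
Substituting the second reaction function into the first: y_Z = 72 − 0.5(151/3 − (1/3)y_Z), which gives (5/6)y_Z = 281/6 ⇒ y_Z = 56.2.
Then y_X = 151/3 − (1/3)·56.2 = 31.6.
Equilibrium price: P = 171 − 87.8 = 83.2.

83.2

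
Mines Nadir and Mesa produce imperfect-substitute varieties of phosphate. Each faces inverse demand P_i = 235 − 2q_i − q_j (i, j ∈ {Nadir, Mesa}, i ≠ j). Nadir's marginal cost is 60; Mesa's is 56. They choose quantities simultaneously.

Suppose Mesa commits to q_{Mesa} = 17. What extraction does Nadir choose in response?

Mine Nadir's profit: π = q_{Nadir}(235 − 2q_{Nadir} − q_{Mesa}) − 60q_{Nadir}.
∂π/∂q_{Nadir} = 175 − 4q_{Nadir} − q_{Mesa} = 0 ⇒ q_{Nadir} = 43.75 − 0.25q_{Mesa}.
At q_{Mesa} = 17: q_{Nadir} = 43.75 − 0.25·17 = 39.5.

39.5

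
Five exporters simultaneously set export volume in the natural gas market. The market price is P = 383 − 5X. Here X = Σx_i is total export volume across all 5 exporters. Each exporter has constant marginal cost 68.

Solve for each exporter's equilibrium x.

10.5

A representative exporter's profit is π_i = x_i(383 − 5X) − 68x_i, with X = x_i + Σ_{j≠i} x_j.
First-order condition: 315 − 10x_i − 5Σ_{j≠i} x_j = 0.
With identical exporters, set every x_j = x: then 315 − 10x − 20x = 0, i.e. x = 315/30 = 10.5.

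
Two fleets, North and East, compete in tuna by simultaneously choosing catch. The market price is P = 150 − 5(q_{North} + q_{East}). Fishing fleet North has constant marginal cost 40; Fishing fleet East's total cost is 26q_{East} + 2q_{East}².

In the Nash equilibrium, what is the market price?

Fishing fleet North's profit: π = q_{North}(150 − 5(q_{North} + q_{East})) − 40q_{North}.
∂π/∂q_{North} = 110 − 10q_{North} − 5q_{East} = 0, so q_{North} = 11 − 0.5q_{East}.
For East: ∂π/∂q_{East} = 124 − 14q_{East} − 5q_{North} = 0 ⇒ q_{East} = 62/7 − (5/14)q_{North}.
Substituting the second reaction function into the first: q_{North} = 11 − 0.5(62/7 − (5/14)q_{North}), which gives (23/28)q_{North} = 46/7 ⇒ q_{North} = 8.
Then q_{East} = 62/7 − (5/14)·8 = 6.
Equilibrium price: P = 150 − 5·14 = 80.

80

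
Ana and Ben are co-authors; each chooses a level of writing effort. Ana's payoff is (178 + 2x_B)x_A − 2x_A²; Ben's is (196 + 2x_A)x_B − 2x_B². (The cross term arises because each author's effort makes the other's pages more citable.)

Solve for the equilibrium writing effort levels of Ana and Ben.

92, 95

Expanding Ana's payoff: 178x_A + 2x_Bx_A − 2x_A².
∂π/∂x_A = 178 + 2x_B − 4x_A = 0, so x_A = 44.5 + 0.5x_B.
Likewise for Ben: x_B = 49 + 0.5x_A.
Substituting the second reaction function into the first: x_A = 44.5 + 0.5(49 + 0.5x_A), which gives 0.75x_A = 69 ⇒ x_A = 92.
Then x_B = 49 + 0.5·92 = 95.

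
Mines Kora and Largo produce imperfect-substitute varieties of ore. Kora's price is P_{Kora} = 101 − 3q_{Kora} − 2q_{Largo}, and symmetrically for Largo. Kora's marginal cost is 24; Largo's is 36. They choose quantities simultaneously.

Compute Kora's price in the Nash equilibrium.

Mine Kora's profit: π = q_{Kora}(101 − 3q_{Kora} − 2q_{Largo}) − 24q_{Kora}.
∂π/∂q_{Kora} = 77 − 6q_{Kora} − 2q_{Largo} = 0 ⇒ q_{Kora} = 77/6 − (1/3)q_{Largo}.
Similarly q_{Largo} = 65/6 − (1/3)q_{Kora}.
Solving the two reaction functions simultaneously: (1 − (−1/3)(−1/3))q_{Kora} = 77/6 − (1/3)·(65/6), so (8/9)q_{Kora} = 83/9 and q_{Kora} = 10.375.
Then q_{Largo} = 65/6 − (1/3)·10.375 = 7.375.
P_{Kora} = 101 − 3·10.375 − 2·7.375 = 55.125.

55.125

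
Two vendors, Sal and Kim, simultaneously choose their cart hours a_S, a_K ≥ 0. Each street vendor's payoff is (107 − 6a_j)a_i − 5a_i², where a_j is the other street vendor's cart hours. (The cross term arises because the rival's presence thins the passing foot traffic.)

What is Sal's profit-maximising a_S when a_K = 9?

5.3

Sal's payoff is (107 − 6a_K)a_S − 5a_S².
∂π/∂a_S = 107 − 6a_K − 10a_S = 0, so a_S = 10.7 − 0.6a_K.
At a_K = 9: a_S = 10.7 − 0.6·9 = 5.3.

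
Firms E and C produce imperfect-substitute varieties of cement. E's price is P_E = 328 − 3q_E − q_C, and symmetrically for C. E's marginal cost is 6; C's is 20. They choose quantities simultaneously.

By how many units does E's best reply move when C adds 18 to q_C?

-3

Firm E's profit: π = q_E(328 − 3q_E − q_C) − 6q_E.
∂π/∂q_E = 322 − 6q_E − q_C = 0 ⇒ q_E = 161/3 − (1/6)q_C.
The reaction-function slope is −1/6, so an 18-unit rise in q_C moves q_E by −1/6 × 18 = −3. E's best response falls — the actions are strategic substitutes.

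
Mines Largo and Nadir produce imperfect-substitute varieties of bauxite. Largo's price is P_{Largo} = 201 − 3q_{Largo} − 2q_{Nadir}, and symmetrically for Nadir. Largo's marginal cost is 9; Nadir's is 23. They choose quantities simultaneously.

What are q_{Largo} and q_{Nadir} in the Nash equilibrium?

Mine Largo's profit: π = q_{Largo}(201 − 3q_{Largo} − 2q_{Nadir}) − 9q_{Largo}.
∂π/∂q_{Largo} = 192 − 6q_{Largo} − 2q_{Nadir} = 0 ⇒ q_{Largo} = 32 − (1/3)q_{Nadir}.
Similarly q_{Nadir} = 89/3 − (1/3)q_{Largo}.
Plugging q_{Nadir} into Largo's best response: q_{Largo} = 32 − (1/3)(89/3 − (1/3)q_{Largo}) ⇒ (8/9)q_{Largo} = 199/9, so q_{Largo} = 24.875.
Then q_{Nadir} = 89/3 − (1/3)·24.875 = 21.375.

24.875, 21.375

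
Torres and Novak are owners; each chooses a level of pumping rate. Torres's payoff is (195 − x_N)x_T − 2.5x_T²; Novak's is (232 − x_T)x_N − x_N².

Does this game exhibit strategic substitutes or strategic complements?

Expanding Torres's payoff: 195x_T − x_Nx_T − 2.5x_T².
∂π/∂x_T = 195 − x_N − 5x_T = 0, so x_T = 39 − 0.2x_N.
The best-response slope dx_T/dx_N = −0.2 < 0: the reaction function is downward-sloping, so the choices are strategic substitutes.

strategic substitutes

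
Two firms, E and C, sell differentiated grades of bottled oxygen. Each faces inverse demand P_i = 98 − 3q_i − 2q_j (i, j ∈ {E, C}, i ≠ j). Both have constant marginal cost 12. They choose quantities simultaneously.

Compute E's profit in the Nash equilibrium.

Firm E's profit: π = q_E(98 − 3q_E − 2q_C) − 12q_E.
∂π/∂q_E = 86 − 6q_E − 2q_C = 0 ⇒ q_E = 43/3 − (1/3)q_C.
Setting q_E = q_C in the reaction function: q_E = 43/3 − (1/3)q_E, so q_E = (43/3) / (4/3) = 10.75.
P_E = 98 − 3·10.75 − 2·10.75 = 44.25.
Profit = (44.25 − 12)·10.75 = 346.6875.

346.6875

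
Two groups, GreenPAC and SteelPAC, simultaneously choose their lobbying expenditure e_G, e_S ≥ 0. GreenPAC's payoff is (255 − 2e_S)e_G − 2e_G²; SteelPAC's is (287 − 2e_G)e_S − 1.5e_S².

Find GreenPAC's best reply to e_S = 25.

Expanding GreenPAC's payoff: 255e_G − 2e_Se_G − 2e_G².
∂π/∂e_G = 255 − 2e_S − 4e_G = 0, so e_G = 63.75 − 0.5e_S.
At e_S = 25: e_G = 63.75 − 0.5·25 = 51.25.

51.25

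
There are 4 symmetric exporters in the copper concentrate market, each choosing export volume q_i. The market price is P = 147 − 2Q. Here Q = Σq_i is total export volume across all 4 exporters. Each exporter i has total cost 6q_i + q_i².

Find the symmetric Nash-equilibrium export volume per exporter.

A representative exporter's profit is π_i = q_i(147 − 2Q) − 6q_i − q_i², with Q = q_i + Σ_{j≠i} q_j.
First-order condition: 141 − 6q_i − 2Σ_{j≠i} q_j = 0.
In a symmetric equilibrium every exporter chooses the same q, so Σ_{j≠i} q_j = 3q. The condition becomes 141 − 12q = 0, giving q = 141/12 = 11.75.

11.75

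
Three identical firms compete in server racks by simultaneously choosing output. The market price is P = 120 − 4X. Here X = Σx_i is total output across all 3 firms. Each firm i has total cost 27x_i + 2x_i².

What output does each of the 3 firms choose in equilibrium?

A representative firm's profit is π_i = x_i(120 − 4X) − 27x_i − 2x_i², with X = x_i + Σ_{j≠i} x_j.
First-order condition: 93 − 12x_i − 4Σ_{j≠i} x_j = 0.
In a symmetric equilibrium every firm chooses the same x, so Σ_{j≠i} x_j = 2x. The condition becomes 93 − 20x = 0, giving x = 93/20 = 4.65.

4.65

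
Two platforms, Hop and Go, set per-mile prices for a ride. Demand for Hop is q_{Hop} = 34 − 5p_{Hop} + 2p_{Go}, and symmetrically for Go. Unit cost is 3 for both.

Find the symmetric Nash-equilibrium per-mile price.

Hop's profit: π = (p_{Hop} − 3)(34 − 5p_{Hop} + 2p_{Go}).
∂π/∂p_{Hop} = 49 − 10p_{Hop} + 2p_{Go} = 0 ⇒ p_{Hop} = 4.9 + 0.2p_{Go}.
Setting p_{Hop} = p_{Go} in the reaction function: p_{Hop} = 4.9 + 0.2p_{Hop}, so p_{Hop} = 4.9 / 0.8 = 6.125.

6.125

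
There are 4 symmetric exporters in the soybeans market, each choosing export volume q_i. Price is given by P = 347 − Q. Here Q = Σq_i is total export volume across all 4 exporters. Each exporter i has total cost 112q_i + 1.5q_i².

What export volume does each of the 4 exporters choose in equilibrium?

29.375

A representative exporter's profit is π_i = q_i(347 − Q) − 112q_i − 1.5q_i², with Q = q_i + Σ_{j≠i} q_j.
First-order condition: 235 − 5q_i − Σ_{j≠i} q_j = 0.
With identical exporters, set every q_j = q: then 235 − 5q − 3q = 0, i.e. q = 235/8 = 29.375.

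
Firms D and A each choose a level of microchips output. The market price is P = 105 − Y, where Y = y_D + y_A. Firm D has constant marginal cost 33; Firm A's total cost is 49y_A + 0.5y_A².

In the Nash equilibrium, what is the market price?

65

Firm D's profit: π = y_D(105 − (y_D + y_A)) − 33y_D.
∂π/∂y_D = 72 − 2y_D − y_A = 0, so y_D = 36 − 0.5y_A.
For A: ∂π/∂y_A = 56 − 3y_A − y_D = 0 ⇒ y_A = 56/3 − (1/3)y_D.
Plugging y_A into D's best response: y_D = 36 − 0.5(56/3 − (1/3)y_D) ⇒ (5/6)y_D = 80/3, so y_D = 32.
Then y_A = 56/3 − (1/3)·32 = 8.
Equilibrium price: P = 105 − 40 = 65.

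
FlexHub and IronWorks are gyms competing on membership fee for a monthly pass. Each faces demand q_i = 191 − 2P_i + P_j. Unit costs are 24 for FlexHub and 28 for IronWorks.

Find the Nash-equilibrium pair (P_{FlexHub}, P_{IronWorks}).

FlexHub's profit: π = (P_{FlexHub} − 24)(191 − 2P_{FlexHub} + P_{IronWorks}).
∂π/∂P_{FlexHub} = 239 − 4P_{FlexHub} + P_{IronWorks} = 0 ⇒ P_{FlexHub} = 59.75 + 0.25P_{IronWorks}.
Similarly P_{IronWorks} = 61.75 + 0.25P_{FlexHub}.
Substituting the second reaction function into the first: P_{FlexHub} = 59.75 + 0.25(61.75 + 0.25P_{FlexHub}), which gives 0.9375P_{FlexHub} = 75.1875 ⇒ P_{FlexHub} = 80.2.
Then P_{IronWorks} = 61.75 + 0.25·80.2 = 81.8.

80.2, 81.8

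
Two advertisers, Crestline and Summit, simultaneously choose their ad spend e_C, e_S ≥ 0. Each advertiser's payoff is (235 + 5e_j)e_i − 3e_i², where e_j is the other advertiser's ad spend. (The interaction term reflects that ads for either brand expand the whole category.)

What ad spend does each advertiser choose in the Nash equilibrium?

Crestline's payoff is (235 + 5e_S)e_C − 3e_C².
∂π/∂e_C = 235 + 5e_S − 6e_C = 0, so e_C = 235/6 + (5/6)e_S.
The game is symmetric, so in equilibrium e_S = e_C: the reaction function gives (1/6)e_C = 235/6, hence e_C = 235.

235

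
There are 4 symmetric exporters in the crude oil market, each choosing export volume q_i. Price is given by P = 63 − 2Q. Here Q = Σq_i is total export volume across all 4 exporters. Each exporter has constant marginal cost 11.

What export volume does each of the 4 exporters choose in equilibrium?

A representative exporter's profit is π_i = q_i(63 − 2Q) − 11q_i, with Q = q_i + Σ_{j≠i} q_j.
First-order condition: 52 − 4q_i − 2Σ_{j≠i} q_j = 0.
With identical exporters, set every q_j = q: then 52 − 4q − 6q = 0, i.e. q = 52/10 = 5.2.

5.2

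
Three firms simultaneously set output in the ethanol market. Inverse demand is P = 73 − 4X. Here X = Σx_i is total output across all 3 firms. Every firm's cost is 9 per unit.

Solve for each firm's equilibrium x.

4

A representative firm's profit is π_i = x_i(73 − 4X) − 9x_i, with X = x_i + Σ_{j≠i} x_j.
First-order condition: 64 − 8x_i − 4Σ_{j≠i} x_j = 0.
Imposing symmetry (x_j = x for all j) turns Σ_{j≠i} x_j into 2x, so 64 = 16x and x = 4.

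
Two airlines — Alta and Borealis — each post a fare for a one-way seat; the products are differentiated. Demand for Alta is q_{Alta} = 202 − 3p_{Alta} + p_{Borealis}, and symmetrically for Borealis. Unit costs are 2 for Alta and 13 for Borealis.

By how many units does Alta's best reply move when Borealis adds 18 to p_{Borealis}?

Alta's profit: π = (p_{Alta} − 2)(202 − 3p_{Alta} + p_{Borealis}).
∂π/∂p_{Alta} = 208 − 6p_{Alta} + p_{Borealis} = 0 ⇒ p_{Alta} = 104/3 + (1/6)p_{Borealis}.
The reaction-function slope is 1/6, so an 18-unit rise in p_{Borealis} moves p_{Alta} by 1/6 × 18 = 3. Alta's best response rises — the actions are strategic complements.

3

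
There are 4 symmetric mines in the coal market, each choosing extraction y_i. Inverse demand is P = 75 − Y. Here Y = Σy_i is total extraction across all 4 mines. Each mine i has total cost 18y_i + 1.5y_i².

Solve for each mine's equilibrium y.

A representative mine's profit is π_i = y_i(75 − Y) − 18y_i − 1.5y_i², with Y = y_i + Σ_{j≠i} y_j.
First-order condition: 57 − 5y_i − Σ_{j≠i} y_j = 0.
In a symmetric equilibrium every mine chooses the same y, so Σ_{j≠i} y_j = 3y. The condition becomes 57 − 8y = 0, giving y = 57/8 = 7.125.

7.125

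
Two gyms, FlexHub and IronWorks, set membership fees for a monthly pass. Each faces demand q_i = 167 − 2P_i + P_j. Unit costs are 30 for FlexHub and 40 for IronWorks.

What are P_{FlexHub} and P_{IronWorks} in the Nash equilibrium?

77, 81

FlexHub's profit: π = (P_{FlexHub} − 30)(167 − 2P_{FlexHub} + P_{IronWorks}).
∂π/∂P_{FlexHub} = 227 − 4P_{FlexHub} + P_{IronWorks} = 0 ⇒ P_{FlexHub} = 56.75 + 0.25P_{IronWorks}.
Similarly P_{IronWorks} = 61.75 + 0.25P_{FlexHub}.
Substituting the second reaction function into the first: P_{FlexHub} = 56.75 + 0.25(61.75 + 0.25P_{FlexHub}), which gives 0.9375P_{FlexHub} = 72.1875 ⇒ P_{FlexHub} = 77.
Then P_{IronWorks} = 61.75 + 0.25·77 = 81.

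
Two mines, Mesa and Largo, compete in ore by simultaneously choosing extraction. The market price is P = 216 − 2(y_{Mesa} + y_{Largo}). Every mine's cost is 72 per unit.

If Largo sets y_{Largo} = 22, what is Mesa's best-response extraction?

Mine Mesa's profit: π = y_{Mesa}(216 − 2(y_{Mesa} + y_{Largo})) − 72y_{Mesa}.
∂π/∂y_{Mesa} = 144 − 4y_{Mesa} − 2y_{Largo} = 0, so y_{Mesa} = 36 − 0.5y_{Largo}.
At y_{Largo} = 22: y_{Mesa} = 36 − 0.5·22 = 25.

25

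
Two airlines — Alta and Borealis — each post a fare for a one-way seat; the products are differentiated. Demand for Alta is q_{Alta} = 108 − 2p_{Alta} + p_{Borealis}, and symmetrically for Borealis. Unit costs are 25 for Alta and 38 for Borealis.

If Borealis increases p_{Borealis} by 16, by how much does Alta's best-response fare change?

4

Alta's profit: π = (p_{Alta} − 25)(108 − 2p_{Alta} + p_{Borealis}).
∂π/∂p_{Alta} = 158 − 4p_{Alta} + p_{Borealis} = 0 ⇒ p_{Alta} = 39.5 + 0.25p_{Borealis}.
The reaction-function slope is 0.25, so a 16-unit rise in p_{Borealis} moves p_{Alta} by 0.25 × 16 = 4. Alta's best response rises — the actions are strategic complements.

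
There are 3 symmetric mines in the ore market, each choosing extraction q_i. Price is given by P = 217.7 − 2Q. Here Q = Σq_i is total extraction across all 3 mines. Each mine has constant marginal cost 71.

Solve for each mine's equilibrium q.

18.3375

A representative mine's profit is π_i = q_i(217.7 − 2Q) − 71q_i, with Q = q_i + Σ_{j≠i} q_j.
First-order condition: 146.7 − 4q_i − 2Σ_{j≠i} q_j = 0.
With identical mines, set every q_j = q: then 146.7 − 4q − 4q = 0, i.e. q = 146.7/8 = 18.3375.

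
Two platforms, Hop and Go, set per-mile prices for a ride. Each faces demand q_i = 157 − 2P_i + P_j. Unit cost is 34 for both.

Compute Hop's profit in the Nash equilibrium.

Hop's profit: π = (P_{Hop} − 34)(157 − 2P_{Hop} + P_{Go}).
∂π/∂P_{Hop} = 225 − 4P_{Hop} + P_{Go} = 0 ⇒ P_{Hop} = 56.25 + 0.25P_{Go}.
Setting P_{Hop} = P_{Go} in the reaction function: P_{Hop} = 56.25 + 0.25P_{Hop}, so P_{Hop} = 56.25 / 0.75 = 75.
q_{Hop} = 157 − 2·75 + 75 = 82.
Profit = (75 − 34)·82 = 3362.

3362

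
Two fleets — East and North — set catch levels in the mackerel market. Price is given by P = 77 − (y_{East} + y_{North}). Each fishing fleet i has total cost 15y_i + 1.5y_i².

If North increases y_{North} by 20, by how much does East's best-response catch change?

-4

Fishing fleet East's profit: π = y_{East}(77 − (y_{East} + y_{North})) − 15y_{East} − 1.5y_{East}².
∂π/∂y_{East} = 62 − 5y_{East} − y_{North} = 0, so y_{East} = 12.4 − 0.2y_{North}.
The reaction-function slope is −0.2, so a 20-unit rise in y_{North} moves y_{East} by −0.2 × 20 = −4. East's best response falls — the actions are strategic substitutes.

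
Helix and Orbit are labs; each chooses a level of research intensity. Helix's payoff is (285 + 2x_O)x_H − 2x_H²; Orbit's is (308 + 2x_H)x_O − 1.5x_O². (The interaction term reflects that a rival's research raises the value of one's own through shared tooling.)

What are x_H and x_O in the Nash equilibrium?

183.875, 225.25

Expanding Helix's payoff: 285x_H + 2x_Ox_H − 2x_H².
∂π/∂x_H = 285 + 2x_O − 4x_H = 0, so x_H = 71.25 + 0.5x_O.
Likewise for Orbit: x_O = 308/3 + (2/3)x_H.
Plugging x_O into Helix's best response: x_H = 71.25 + 0.5(308/3 + (2/3)x_H) ⇒ (2/3)x_H = 1471/12, so x_H = 183.875.
Then x_O = 308/3 + (2/3)·183.875 = 225.25.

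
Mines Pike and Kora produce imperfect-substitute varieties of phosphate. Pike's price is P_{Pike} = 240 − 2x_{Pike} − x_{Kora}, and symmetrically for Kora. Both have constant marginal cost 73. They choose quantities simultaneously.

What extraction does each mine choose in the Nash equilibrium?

33.4

Mine Pike's profit: π = x_{Pike}(240 − 2x_{Pike} − x_{Kora}) − 73x_{Pike}.
∂π/∂x_{Pike} = 167 − 4x_{Pike} − x_{Kora} = 0 ⇒ x_{Pike} = 41.75 − 0.25x_{Kora}.
By symmetry x_{Kora} = x_{Pike}; substituting into the reaction function, 1.25x_{Pike} = 41.75 and x_{Pike} = 33.4.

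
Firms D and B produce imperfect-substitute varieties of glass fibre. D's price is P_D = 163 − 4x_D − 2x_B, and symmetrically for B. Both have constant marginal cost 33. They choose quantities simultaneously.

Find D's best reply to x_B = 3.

Firm D's profit: π = x_D(163 − 4x_D − 2x_B) − 33x_D.
∂π/∂x_D = 130 − 8x_D − 2x_B = 0 ⇒ x_D = 16.25 − 0.25x_B.
At x_B = 3: x_D = 16.25 − 0.25·3 = 15.5.

15.5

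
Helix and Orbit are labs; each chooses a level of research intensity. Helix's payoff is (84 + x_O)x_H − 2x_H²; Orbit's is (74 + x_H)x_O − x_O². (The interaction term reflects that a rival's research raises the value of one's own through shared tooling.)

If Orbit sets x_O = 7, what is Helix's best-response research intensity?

22.75

Expanding Helix's payoff: 84x_H + x_Ox_H − 2x_H².
∂π/∂x_H = 84 + x_O − 4x_H = 0, so x_H = 21 + 0.25x_O.
At x_O = 7: x_H = 21 + 0.25·7 = 22.75.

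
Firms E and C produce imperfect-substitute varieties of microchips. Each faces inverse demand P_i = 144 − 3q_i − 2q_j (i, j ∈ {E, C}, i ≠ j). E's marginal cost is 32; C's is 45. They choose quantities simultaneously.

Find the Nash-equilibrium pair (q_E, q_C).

Firm E's profit: π = q_E(144 − 3q_E − 2q_C) − 32q_E.
∂π/∂q_E = 112 − 6q_E − 2q_C = 0 ⇒ q_E = 56/3 − (1/3)q_C.
Similarly q_C = 16.5 − (1/3)q_E.
Solving the two reaction functions simultaneously: (1 − (−1/3)(−1/3))q_E = 56/3 − (1/3)·16.5, so (8/9)q_E = 79/6 and q_E = 14.8125.
Then q_C = 16.5 − (1/3)·14.8125 = 11.5625.

14.8125, 11.5625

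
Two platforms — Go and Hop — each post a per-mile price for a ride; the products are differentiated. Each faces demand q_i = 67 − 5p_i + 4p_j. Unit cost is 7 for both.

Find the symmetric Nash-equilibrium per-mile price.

17

Go's profit: π = (p_{Go} − 7)(67 − 5p_{Go} + 4p_{Hop}).
∂π/∂p_{Go} = 102 − 10p_{Go} + 4p_{Hop} = 0 ⇒ p_{Go} = 10.2 + 0.4p_{Hop}.
By symmetry p_{Hop} = p_{Go}; substituting into the reaction function, 0.6p_{Go} = 10.2 and p_{Go} = 17.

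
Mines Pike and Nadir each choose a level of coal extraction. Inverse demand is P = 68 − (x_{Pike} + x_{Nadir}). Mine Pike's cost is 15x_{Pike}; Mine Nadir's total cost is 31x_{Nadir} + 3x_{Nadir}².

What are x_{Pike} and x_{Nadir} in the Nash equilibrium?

25.8, 1.4

Mine Pike's profit: π = x_{Pike}(68 − (x_{Pike} + x_{Nadir})) − 15x_{Pike}.
∂π/∂x_{Pike} = 53 − 2x_{Pike} − x_{Nadir} = 0, so x_{Pike} = 26.5 − 0.5x_{Nadir}.
For Nadir: ∂π/∂x_{Nadir} = 37 − 8x_{Nadir} − x_{Pike} = 0 ⇒ x_{Nadir} = 4.625 − 0.125x_{Pike}.
Plugging x_{Nadir} into Pike's best response: x_{Pike} = 26.5 − 0.5(4.625 − 0.125x_{Pike}) ⇒ 0.9375x_{Pike} = 24.1875, so x_{Pike} = 25.8.
Then x_{Nadir} = 4.625 − 0.125·25.8 = 1.4.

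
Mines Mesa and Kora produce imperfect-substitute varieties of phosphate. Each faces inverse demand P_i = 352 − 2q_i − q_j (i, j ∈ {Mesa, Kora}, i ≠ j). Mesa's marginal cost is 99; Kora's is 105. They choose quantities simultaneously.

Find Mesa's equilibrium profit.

5202

Mine Mesa's profit: π = q_{Mesa}(352 − 2q_{Mesa} − q_{Kora}) − 99q_{Mesa}.
∂π/∂q_{Mesa} = 253 − 4q_{Mesa} − q_{Kora} = 0 ⇒ q_{Mesa} = 63.25 − 0.25q_{Kora}.
Similarly q_{Kora} = 61.75 − 0.25q_{Mesa}.
Solving the two reaction functions simultaneously: (1 − (−0.25)(−0.25))q_{Mesa} = 63.25 − 0.25·61.75, so 0.9375q_{Mesa} = 47.8125 and q_{Mesa} = 51.
Then q_{Kora} = 61.75 − 0.25·51 = 49.
P_{Mesa} = 352 − 2·51 − 49 = 201.
Profit = (201 − 99)·51 = 5202.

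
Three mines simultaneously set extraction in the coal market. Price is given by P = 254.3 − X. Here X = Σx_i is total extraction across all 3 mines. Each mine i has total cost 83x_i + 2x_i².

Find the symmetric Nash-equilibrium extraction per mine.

A representative mine's profit is π_i = x_i(254.3 − X) − 83x_i − 2x_i², with X = x_i + Σ_{j≠i} x_j.
First-order condition: 171.3 − 6x_i − Σ_{j≠i} x_j = 0.
Imposing symmetry (x_j = x for all j) turns Σ_{j≠i} x_j into 2x, so 171.3 = 8x and x = 21.4125.

21.4125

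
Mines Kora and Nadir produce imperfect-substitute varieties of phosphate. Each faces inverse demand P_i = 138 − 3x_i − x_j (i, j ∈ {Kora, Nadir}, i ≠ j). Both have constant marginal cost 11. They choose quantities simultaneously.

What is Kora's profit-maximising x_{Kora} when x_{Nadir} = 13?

Mine Kora's profit: π = x_{Kora}(138 − 3x_{Kora} − x_{Nadir}) − 11x_{Kora}.
∂π/∂x_{Kora} = 127 − 6x_{Kora} − x_{Nadir} = 0 ⇒ x_{Kora} = 127/6 − (1/6)x_{Nadir}.
At x_{Nadir} = 13: x_{Kora} = 127/6 − (1/6)·13 = 19.

19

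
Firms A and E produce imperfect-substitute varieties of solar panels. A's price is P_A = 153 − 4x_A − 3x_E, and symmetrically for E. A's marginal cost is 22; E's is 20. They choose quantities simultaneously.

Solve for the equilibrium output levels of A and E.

11.8, 12.2

Firm A's profit: π = x_A(153 − 4x_A − 3x_E) − 22x_A.
∂π/∂x_A = 131 − 8x_A − 3x_E = 0 ⇒ x_A = 16.375 − 0.375x_E.
Similarly x_E = 16.625 − 0.375x_A.
Substituting the second reaction function into the first: x_A = 16.375 − 0.375(16.625 − 0.375x_A), which gives (55/64)x_A = 649/64 ⇒ x_A = 11.8.
Then x_E = 16.625 − 0.375·11.8 = 12.2.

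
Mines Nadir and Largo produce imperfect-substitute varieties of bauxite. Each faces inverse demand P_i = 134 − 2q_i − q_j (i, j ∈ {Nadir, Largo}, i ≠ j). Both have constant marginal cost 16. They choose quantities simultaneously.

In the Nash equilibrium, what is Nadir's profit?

1113.92

Mine Nadir's profit: π = q_{Nadir}(134 − 2q_{Nadir} − q_{Largo}) − 16q_{Nadir}.
∂π/∂q_{Nadir} = 118 − 4q_{Nadir} − q_{Largo} = 0 ⇒ q_{Nadir} = 29.5 − 0.25q_{Largo}.
The game is symmetric, so in equilibrium q_{Largo} = q_{Nadir}: the reaction function gives 1.25q_{Nadir} = 29.5, hence q_{Nadir} = 23.6.
P_{Nadir} = 134 − 2·23.6 − 23.6 = 63.2.
Profit = (63.2 − 16)·23.6 = 1113.92.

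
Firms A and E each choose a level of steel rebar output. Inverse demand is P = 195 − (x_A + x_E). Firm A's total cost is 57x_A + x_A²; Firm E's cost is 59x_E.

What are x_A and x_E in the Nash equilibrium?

20, 58

Firm A's profit: π = x_A(195 − (x_A + x_E)) − 57x_A − x_A².
∂π/∂x_A = 138 − 4x_A − x_E = 0, so x_A = 34.5 − 0.25x_E.
For E: ∂π/∂x_E = 136 − 2x_E − x_A = 0 ⇒ x_E = 68 − 0.5x_A.
Plugging x_E into A's best response: x_A = 34.5 − 0.25(68 − 0.5x_A) ⇒ 0.875x_A = 17.5, so x_A = 20.
Then x_E = 68 − 0.5·20 = 58.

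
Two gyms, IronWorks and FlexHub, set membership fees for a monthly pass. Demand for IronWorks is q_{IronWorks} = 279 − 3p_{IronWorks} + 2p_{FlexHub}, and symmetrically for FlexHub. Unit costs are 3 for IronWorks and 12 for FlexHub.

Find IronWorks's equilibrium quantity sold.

IronWorks's profit: π = (p_{IronWorks} − 3)(279 − 3p_{IronWorks} + 2p_{FlexHub}).
∂π/∂p_{IronWorks} = 288 − 6p_{IronWorks} + 2p_{FlexHub} = 0 ⇒ p_{IronWorks} = 48 + (1/3)p_{FlexHub}.
Similarly p_{FlexHub} = 52.5 + (1/3)p_{IronWorks}.
Substituting the second reaction function into the first: p_{IronWorks} = 48 + (1/3)(52.5 + (1/3)p_{IronWorks}), which gives (8/9)p_{IronWorks} = 65.5 ⇒ p_{IronWorks} = 73.6875.
Then p_{FlexHub} = 52.5 + (1/3)·73.6875 = 77.0625.
q_{IronWorks} = 279 − 3·73.6875 + 2·77.0625 = 212.0625.

212.0625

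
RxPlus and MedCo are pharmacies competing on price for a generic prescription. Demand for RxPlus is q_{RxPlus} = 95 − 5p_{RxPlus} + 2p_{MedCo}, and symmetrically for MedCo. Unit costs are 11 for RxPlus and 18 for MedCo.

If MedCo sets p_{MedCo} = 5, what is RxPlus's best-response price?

16

RxPlus's profit: π = (p_{RxPlus} − 11)(95 − 5p_{RxPlus} + 2p_{MedCo}).
∂π/∂p_{RxPlus} = 150 − 10p_{RxPlus} + 2p_{MedCo} = 0 ⇒ p_{RxPlus} = 15 + 0.2p_{MedCo}.
At p_{MedCo} = 5: p_{RxPlus} = 15 + 0.2·5 = 16.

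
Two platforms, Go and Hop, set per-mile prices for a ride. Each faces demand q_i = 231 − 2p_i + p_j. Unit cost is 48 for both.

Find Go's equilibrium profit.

7442

Go's profit: π = (p_{Go} − 48)(231 − 2p_{Go} + p_{Hop}).
∂π/∂p_{Go} = 327 − 4p_{Go} + p_{Hop} = 0 ⇒ p_{Go} = 81.75 + 0.25p_{Hop}.
Setting p_{Go} = p_{Hop} in the reaction function: p_{Go} = 81.75 + 0.25p_{Go}, so p_{Go} = 81.75 / 0.75 = 109.
q_{Go} = 231 − 2·109 + 109 = 122.
Profit = (109 − 48)·122 = 7442.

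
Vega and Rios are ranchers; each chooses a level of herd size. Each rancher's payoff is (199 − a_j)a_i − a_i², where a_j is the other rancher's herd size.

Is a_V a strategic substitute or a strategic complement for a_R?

Vega's payoff is (199 − a_R)a_V − a_V².
∂π/∂a_V = 199 − a_R − 2a_V = 0, so a_V = 99.5 − 0.5a_R.
The best-response slope da_V/da_R = −0.5 < 0: the reaction function is downward-sloping, so the choices are strategic substitutes.

strategic substitutes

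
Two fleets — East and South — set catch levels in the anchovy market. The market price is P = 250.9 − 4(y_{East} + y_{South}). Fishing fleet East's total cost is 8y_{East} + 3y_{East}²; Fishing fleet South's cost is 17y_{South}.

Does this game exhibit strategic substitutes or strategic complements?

Fishing fleet East's profit: π = y_{East}(250.9 − 4(y_{East} + y_{South})) − 8y_{East} − 3y_{East}².
∂π/∂y_{East} = 242.9 − 14y_{East} − 4y_{South} = 0, so y_{East} = 17.35 − (2/7)y_{South}.
The best-response slope dy_{East}/dy_{South} = −2/7 < 0: the reaction function is downward-sloping, so the choices are strategic substitutes.

strategic substitutes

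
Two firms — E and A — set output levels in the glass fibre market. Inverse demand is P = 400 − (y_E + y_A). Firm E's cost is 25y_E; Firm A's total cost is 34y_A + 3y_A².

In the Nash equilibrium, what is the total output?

199.4

Firm E's profit: π = y_E(400 − (y_E + y_A)) − 25y_E.
∂π/∂y_E = 375 − 2y_E − y_A = 0, so y_E = 187.5 − 0.5y_A.
For A: ∂π/∂y_A = 366 − 8y_A − y_E = 0 ⇒ y_A = 45.75 − 0.125y_E.
Plugging y_A into E's best response: y_E = 187.5 − 0.5(45.75 − 0.125y_E) ⇒ 0.9375y_E = 164.625, so y_E = 175.6.
Then y_A = 45.75 − 0.125·175.6 = 23.8.
Total output: 175.6 + 23.8 = 199.4.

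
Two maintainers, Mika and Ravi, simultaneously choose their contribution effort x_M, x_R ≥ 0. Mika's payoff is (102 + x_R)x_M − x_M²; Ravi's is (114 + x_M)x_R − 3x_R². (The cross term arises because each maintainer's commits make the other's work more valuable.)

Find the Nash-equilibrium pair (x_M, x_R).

66, 30

Expanding Mika's payoff: 102x_M + x_Rx_M − x_M².
∂π/∂x_M = 102 + x_R − 2x_M = 0, so x_M = 51 + 0.5x_R.
Likewise for Ravi: x_R = 19 + (1/6)x_M.
Plugging x_R into Mika's best response: x_M = 51 + 0.5(19 + (1/6)x_M) ⇒ (11/12)x_M = 60.5, so x_M = 66.
Then x_R = 19 + (1/6)·66 = 30.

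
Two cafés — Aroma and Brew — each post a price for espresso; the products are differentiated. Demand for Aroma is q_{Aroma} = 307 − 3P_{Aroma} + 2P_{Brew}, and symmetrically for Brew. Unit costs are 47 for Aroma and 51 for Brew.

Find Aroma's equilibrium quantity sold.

Aroma's profit: π = (P_{Aroma} − 47)(307 − 3P_{Aroma} + 2P_{Brew}).
∂π/∂P_{Aroma} = 448 − 6P_{Aroma} + 2P_{Brew} = 0 ⇒ P_{Aroma} = 224/3 + (1/3)P_{Brew}.
Similarly P_{Brew} = 230/3 + (1/3)P_{Aroma}.
Plugging P_{Brew} into Aroma's best response: P_{Aroma} = 224/3 + (1/3)(230/3 + (1/3)P_{Aroma}) ⇒ (8/9)P_{Aroma} = 902/9, so P_{Aroma} = 112.75.
Then P_{Brew} = 230/3 + (1/3)·112.75 = 114.25.
q_{Aroma} = 307 − 3·112.75 + 2·114.25 = 197.25.

197.25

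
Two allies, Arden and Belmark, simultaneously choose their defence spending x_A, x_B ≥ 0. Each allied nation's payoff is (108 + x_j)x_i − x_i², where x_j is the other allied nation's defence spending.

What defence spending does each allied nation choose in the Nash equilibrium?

Arden's payoff is (108 + x_B)x_A − x_A².
∂π/∂x_A = 108 + x_B − 2x_A = 0, so x_A = 54 + 0.5x_B.
Setting x_A = x_B in the reaction function: x_A = 54 + 0.5x_A, so x_A = 54 / 0.5 = 108.

108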